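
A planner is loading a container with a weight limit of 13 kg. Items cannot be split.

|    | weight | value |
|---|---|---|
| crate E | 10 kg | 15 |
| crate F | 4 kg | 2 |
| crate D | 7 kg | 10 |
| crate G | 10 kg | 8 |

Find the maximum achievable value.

Treat it as a binary knapsack problem.
crate F + crate D: weight 4 + 7 = 11 ≤ 13, value 2 + 10 = 12.
crate E: weight 10 ≤ 13, value 15.
crate D: weight 7 ≤ 13, value 10.
Best is crate E with total value 15.

15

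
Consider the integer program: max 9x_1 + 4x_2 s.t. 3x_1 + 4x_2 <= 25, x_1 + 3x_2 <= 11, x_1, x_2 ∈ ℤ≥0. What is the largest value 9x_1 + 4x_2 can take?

72

(x_1,x_2)=(8,0) is feasible, giving 72.
(x_1,x_2)=(7,1) is feasible, giving 67.
Maximum is 72 at (x_1,x_2)=(8,0).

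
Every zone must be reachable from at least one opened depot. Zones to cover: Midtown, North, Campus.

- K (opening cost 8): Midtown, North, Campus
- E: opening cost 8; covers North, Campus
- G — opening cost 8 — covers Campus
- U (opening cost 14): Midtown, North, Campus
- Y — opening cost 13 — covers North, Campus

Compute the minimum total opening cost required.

8

K alone covers Midtown, North, Campus — every zone.
Total opening cost: 8.
No cover costs less than 8.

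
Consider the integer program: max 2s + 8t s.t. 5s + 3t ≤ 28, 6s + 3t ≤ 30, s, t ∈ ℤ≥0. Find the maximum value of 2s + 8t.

72

(s,t)=(0,9): 5·0+3·9=27≤28, 6·0+3·9=27≤30, objective 72.
(s,t)=(0,8): 5·0+3·8=24≤28, 6·0+3·8=24≤30, objective 64.
The best lattice point is (0,9), giving 72.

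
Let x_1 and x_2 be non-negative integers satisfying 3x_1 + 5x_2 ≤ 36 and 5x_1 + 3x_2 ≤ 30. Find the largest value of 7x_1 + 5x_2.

Relaxing integrality, the LP optimum is 46.50 at (x_1,x_2) = (2.62, 5.62), which is not an integer point.
(x_1,x_2)=(3,5): 3·3+5·5=34≤36, 5·3+3·5=30≤30, objective 46.
(x_1,x_2)=(2,6): 3·2+5·6=36≤36, 5·2+3·6=28≤30, objective 44.
(x_1,x_2)=(3,4): 3·3+5·4=29≤36, 5·3+3·4=27≤30, objective 41.
Maximum is 46 at (x_1,x_2)=(3,5).

46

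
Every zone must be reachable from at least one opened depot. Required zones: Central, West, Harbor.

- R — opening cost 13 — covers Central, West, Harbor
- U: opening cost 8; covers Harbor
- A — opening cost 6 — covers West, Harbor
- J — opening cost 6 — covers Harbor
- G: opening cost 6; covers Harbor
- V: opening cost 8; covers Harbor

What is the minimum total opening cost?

This is an integer covering problem.
R alone covers Central, West, Harbor — every zone.
Total opening cost: 13.

13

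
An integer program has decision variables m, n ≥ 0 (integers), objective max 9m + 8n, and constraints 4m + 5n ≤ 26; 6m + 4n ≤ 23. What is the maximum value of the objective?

The continuous relaxation peaks at (0.786, 4.57) with value 43.64; rounding to a feasible lattice point costs some objective.
(m,n)=(1,4): 4·1+5·4=24≤26, 6·1+4·4=22≤23, objective 41.
(m,n)=(0,5): 4·0+5·5=25≤26, 6·0+4·5=20≤23, objective 40.
(m,n)=(1,3): 4·1+5·3=19≤26, 6·1+4·3=18≤23, objective 33.
(m,n)=(0,4): 4·0+5·4=20≤26, 6·0+4·4=16≤23, objective 32.
The best lattice point is (1,4), giving 41.

41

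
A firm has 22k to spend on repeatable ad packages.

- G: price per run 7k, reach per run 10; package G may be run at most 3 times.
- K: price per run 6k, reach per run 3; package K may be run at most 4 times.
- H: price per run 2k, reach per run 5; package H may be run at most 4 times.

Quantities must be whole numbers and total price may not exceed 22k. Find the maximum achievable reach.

40

H has the best ratio (5/2); taking only H gives at most 4×5 = 20 (stopped by the supply cap of 4).
Mixing does better — 2×G and 4×H: price 22 ≤ 22, reach 2·10 + 4·5 = 40.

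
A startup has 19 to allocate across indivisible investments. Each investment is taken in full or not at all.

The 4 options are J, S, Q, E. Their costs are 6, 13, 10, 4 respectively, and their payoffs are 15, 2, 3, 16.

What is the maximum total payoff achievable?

J + Q: cost 6 + 10 = 16 ≤ 19, payoff 15 + 3 = 18.
J + E: cost 6 + 4 = 10 ≤ 19, payoff 15 + 16 = 31.
Q + E: cost 10 + 4 = 14 ≤ 19, payoff 3 + 16 = 19.
Best is J and E with total payoff 31.

31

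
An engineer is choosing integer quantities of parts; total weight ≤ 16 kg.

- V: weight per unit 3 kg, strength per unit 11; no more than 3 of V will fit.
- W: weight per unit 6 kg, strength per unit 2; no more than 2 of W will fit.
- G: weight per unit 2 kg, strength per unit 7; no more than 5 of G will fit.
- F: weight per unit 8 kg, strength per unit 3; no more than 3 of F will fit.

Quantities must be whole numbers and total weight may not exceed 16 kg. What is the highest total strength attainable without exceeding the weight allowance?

57

Take 2×V and 5×G: weight 16 ≤ 16, strength 2·11 + 5·7 = 57.
No other integer combination yields more.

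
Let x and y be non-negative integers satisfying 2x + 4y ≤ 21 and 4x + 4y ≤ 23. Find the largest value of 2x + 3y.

The continuous relaxation peaks at (1, 4.75) with value 16.25; rounding to a feasible lattice point costs some objective.
(x,y)=(0,5): 2·0+4·5=20≤21, 4·0+4·5=20≤23, objective 15.
(x,y)=(1,4): 2·1+4·4=18≤21, 4·1+4·4=20≤23, objective 14.
No feasible integer point exceeds 15.

15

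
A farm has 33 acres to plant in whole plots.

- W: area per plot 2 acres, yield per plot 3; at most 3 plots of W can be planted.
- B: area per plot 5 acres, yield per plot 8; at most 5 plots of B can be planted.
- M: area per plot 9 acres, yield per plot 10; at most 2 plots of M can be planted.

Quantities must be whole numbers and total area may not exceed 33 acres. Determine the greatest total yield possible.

49

3×W and 5×B: area 31 ≤ 33, yield 3·3 + 5·8 = 49.
2×W, 4×B, and 1×M: area 33 ≤ 33, yield 2·3 + 4·8 + 1·10 = 48.
Best is 49.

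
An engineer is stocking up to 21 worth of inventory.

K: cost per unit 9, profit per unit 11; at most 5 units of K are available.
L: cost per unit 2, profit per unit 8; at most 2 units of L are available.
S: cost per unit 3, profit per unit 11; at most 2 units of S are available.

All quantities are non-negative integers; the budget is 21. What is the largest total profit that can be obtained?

L has the best ratio (8/2); taking only L gives at most 2×8 = 16 (stopped by the supply cap of 2).
Mixing does better — 1×K, 2×L, and 2×S: cost 19 ≤ 21, profit 1·11 + 2·8 + 2·11 = 49.

49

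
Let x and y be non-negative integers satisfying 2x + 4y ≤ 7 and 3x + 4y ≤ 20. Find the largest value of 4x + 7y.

12

Relaxing integrality, the LP optimum is 14.00 at (x,y) = (3.5, 0), which is not an integer point.
(x,y)=(3,0): 2·3+4·0=6≤7, 3·3+4·0=9≤20, objective 12.
(x,y)=(2,0): 2·2+4·0=4≤7, 3·2+4·0=6≤20, objective 8.
No feasible integer point exceeds 12.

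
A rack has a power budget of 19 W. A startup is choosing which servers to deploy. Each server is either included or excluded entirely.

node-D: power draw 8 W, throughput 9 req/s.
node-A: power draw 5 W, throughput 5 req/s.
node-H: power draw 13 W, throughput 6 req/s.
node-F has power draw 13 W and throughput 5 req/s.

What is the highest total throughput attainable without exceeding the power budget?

Allowing fractional choices, the relaxed optimum would be about 16.8, but servers are indivisible.
node-A + node-F: power draw 5 + 13 = 18 ≤ 19, throughput 5 + 5 = 10.
node-D + node-A: power draw 8 + 5 = 13 ≤ 19, throughput 9 + 5 = 14.
node-A + node-H: power draw 5 + 13 = 18 ≤ 19, throughput 5 + 6 = 11.
Best is node-D and node-A with total throughput 14.

14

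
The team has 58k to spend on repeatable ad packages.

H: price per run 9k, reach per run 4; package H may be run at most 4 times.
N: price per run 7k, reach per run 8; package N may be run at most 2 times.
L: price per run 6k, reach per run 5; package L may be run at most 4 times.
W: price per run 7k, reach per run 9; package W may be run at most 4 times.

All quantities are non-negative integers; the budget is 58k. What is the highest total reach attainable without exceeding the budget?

2×N, 2×L, and 4×W: price 54 ≤ 58, reach 2·8 + 2·5 + 4·9 = 62.
1×H, 2×N, 1×L, and 4×W: price 57 ≤ 58, reach 1·4 + 2·8 + 1·5 + 4·9 = 61.
Best is 62.

62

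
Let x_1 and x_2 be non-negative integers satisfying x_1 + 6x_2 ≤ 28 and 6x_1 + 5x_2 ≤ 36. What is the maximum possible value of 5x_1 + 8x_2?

42

(x_1,x_2)=(2,4): 1·2+6·4=26≤28, 6·2+5·4=32≤36, objective 42.
(x_1,x_2)=(3,3): 1·3+6·3=21≤28, 6·3+5·3=33≤36, objective 39.
(x_1,x_2)=(1,4): 1·1+6·4=25≤28, 6·1+5·4=26≤36, objective 37.
(x_1,x_2)=(2,3): 1·2+6·3=20≤28, 6·2+5·3=27≤36, objective 34.
The best lattice point is (2,4), giving 42.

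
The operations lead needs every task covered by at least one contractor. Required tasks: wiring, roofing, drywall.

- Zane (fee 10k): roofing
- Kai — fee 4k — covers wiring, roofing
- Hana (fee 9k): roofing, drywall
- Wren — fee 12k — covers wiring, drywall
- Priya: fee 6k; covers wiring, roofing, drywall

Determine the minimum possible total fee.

6

Priya alone covers wiring, roofing, drywall — every task.
Total fee: 6.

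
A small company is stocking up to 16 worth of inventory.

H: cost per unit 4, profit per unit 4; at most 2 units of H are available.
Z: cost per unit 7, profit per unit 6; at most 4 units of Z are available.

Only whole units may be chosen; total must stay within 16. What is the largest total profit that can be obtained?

H has the best ratio (4/4); taking only H gives at most 2×4 = 8 (stopped by the supply cap of 2).
Mixing does better — 2×H and 1×Z: cost 15 ≤ 16, profit 2·4 + 1·6 = 14.

14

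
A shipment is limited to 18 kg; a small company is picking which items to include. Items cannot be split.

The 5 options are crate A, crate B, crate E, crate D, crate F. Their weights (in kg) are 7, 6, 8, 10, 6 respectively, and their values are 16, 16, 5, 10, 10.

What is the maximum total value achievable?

32

This is a 0-1 knapsack instance.
crate A + crate B: weight 7 + 6 = 13 ≤ 18, value 16 + 16 = 32.
crate A + crate F: weight 7 + 6 = 13 ≤ 18, value 16 + 10 = 26.
crate B + crate F: weight 6 + 6 = 12 ≤ 18, value 16 + 10 = 26.
Best is crate A and crate B with total value 32.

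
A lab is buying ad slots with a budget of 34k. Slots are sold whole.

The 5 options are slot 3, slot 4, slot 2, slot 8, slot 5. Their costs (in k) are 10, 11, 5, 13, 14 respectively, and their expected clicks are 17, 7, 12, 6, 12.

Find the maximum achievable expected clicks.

41

Take slot 3, slot 2, and slot 5: cost 10 + 5 + 14 = 29 ≤ 34, expected clicks 17 + 12 + 12 = 41.
No other feasible combination does better.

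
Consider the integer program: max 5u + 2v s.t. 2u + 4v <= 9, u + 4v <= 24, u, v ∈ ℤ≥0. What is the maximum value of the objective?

20

The continuous relaxation peaks at (4.5, 0) with value 22.50; rounding to a feasible lattice point costs some objective.
(u,v)=(4,0): 2·4+4·0=8≤9, 1·4+4·0=4≤24, objective 20.
(u,v)=(3,0): 2·3+4·0=6≤9, 1·3+4·0=3≤24, objective 15.
Maximum is 20 at (u,v)=(4,0).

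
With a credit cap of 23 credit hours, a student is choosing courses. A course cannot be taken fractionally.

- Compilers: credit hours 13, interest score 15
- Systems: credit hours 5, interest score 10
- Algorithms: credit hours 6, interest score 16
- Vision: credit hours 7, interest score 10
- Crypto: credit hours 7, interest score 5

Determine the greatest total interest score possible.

Allowing fractional choices, the relaxed optimum would be about 41.8, but courses are indivisible.
Systems + Algorithms + Crypto: credit hours 5 + 6 + 7 = 18 ≤ 23, interest score 10 + 16 + 5 = 31.
Compilers + Algorithms: credit hours 13 + 6 = 19 ≤ 23, interest score 15 + 16 = 31.
Systems + Algorithms + Vision: credit hours 5 + 6 + 7 = 18 ≤ 23, interest score 10 + 16 + 10 = 36.
Best is Systems, Algorithms, and Vision with total interest score 36.

36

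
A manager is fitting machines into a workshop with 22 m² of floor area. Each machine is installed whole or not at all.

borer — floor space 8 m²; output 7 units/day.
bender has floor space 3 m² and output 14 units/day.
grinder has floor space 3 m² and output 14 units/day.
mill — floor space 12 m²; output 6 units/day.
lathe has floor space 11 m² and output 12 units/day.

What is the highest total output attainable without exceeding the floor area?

40

This is an integer program with binary decision variables.
Allowing fractional choices, the relaxed optimum would be about 44.4, but machines are indivisible.
bender + grinder + mill: floor space 3 + 3 + 12 = 18 ≤ 22, output 14 + 14 + 6 = 34.
bender + grinder + lathe: floor space 3 + 3 + 11 = 17 ≤ 22, output 14 + 14 + 12 = 40.
borer + bender + grinder: floor space 8 + 3 + 3 = 14 ≤ 22, output 7 + 14 + 14 = 35.
Best is bender, grinder, and lathe with total output 40.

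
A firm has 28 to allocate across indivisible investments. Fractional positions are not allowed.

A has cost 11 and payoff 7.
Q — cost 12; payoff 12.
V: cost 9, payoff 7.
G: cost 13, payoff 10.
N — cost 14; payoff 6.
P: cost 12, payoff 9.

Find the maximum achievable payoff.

Take Q and G: cost 12 + 13 = 25 ≤ 28, payoff 12 + 10 = 22.
No other feasible combination does better.

22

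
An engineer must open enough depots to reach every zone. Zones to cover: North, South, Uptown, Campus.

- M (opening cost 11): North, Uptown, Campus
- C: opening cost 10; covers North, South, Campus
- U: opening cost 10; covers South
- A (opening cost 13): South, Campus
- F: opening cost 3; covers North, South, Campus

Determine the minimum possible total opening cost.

14

Choose M and F: together they cover North, South, Uptown, Campus — every zone.
Total opening cost: 11 + 3 = 14.
No cover costs less than 14.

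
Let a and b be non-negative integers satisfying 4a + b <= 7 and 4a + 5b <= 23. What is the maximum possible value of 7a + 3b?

16

Relaxing integrality, the LP optimum is 17.25 at (a,b) = (0.75, 4), which is not an integer point.
(a,b)=(1,3): 4·1+1·3=7≤7, 4·1+5·3=19≤23, objective 16.
(a,b)=(1,2): 4·1+1·2=6≤7, 4·1+5·2=14≤23, objective 13.
No feasible integer point exceeds 16.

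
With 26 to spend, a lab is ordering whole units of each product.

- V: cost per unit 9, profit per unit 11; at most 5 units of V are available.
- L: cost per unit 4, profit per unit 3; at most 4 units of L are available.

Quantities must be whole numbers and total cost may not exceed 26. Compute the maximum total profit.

This is a bounded integer knapsack.
Take 2×V and 2×L: cost 26 ≤ 26, profit 2·11 + 2·3 = 28.
No other integer combination yields more.

28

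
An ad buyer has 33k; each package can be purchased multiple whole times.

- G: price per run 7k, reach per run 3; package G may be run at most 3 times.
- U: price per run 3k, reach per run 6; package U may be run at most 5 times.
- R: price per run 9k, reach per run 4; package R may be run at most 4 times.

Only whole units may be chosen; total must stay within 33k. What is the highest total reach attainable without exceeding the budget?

5×U and 2×R: price 33 ≤ 33, reach 5·6 + 2·4 = 38.
1×G, 5×U, and 1×R: price 31 ≤ 33, reach 1·3 + 5·6 + 1·4 = 37.
Best is 38.

38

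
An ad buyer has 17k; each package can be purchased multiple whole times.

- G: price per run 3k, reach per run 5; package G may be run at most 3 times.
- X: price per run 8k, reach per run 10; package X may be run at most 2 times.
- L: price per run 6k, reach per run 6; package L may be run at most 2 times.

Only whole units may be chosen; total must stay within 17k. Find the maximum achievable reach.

This is a bounded integer knapsack.
G has the best ratio (5/3); taking only G gives at most 3×5 = 15 (stopped by the supply cap of 3).
Mixing does better — 3×G and 1×X: price 17 ≤ 17, reach 3·5 + 1·10 = 25.

25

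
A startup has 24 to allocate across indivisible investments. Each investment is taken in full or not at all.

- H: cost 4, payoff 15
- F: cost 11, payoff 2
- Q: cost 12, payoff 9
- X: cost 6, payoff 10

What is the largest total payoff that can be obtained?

Take H, Q, and X: cost 4 + 12 + 6 = 22 ≤ 24, payoff 15 + 9 + 10 = 34.
No other feasible combination does better.

34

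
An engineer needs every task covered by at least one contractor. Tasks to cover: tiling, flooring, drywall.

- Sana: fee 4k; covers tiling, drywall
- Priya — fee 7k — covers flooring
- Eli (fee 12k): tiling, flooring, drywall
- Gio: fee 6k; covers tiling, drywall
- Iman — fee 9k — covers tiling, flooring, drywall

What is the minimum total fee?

9

This is an integer covering problem.
The greedy cost-per-new-task heuristic would pick Sana and Priya for 11, but a cheaper cover exists.
Iman alone covers tiling, flooring, drywall — every task.
Total fee: 9.
No cover costs less than 9.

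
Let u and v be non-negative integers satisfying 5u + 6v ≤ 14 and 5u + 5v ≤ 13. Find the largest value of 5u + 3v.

10

The continuous relaxation peaks at (2.6, 0) with value 13.00; rounding to a feasible lattice point costs some objective.
(u,v)=(2,0) is feasible, giving 10.
(u,v)=(1,1) is feasible, giving 8.
(u,v)=(1,0) is feasible, giving 5.
Maximum is 10 at (u,v)=(2,0).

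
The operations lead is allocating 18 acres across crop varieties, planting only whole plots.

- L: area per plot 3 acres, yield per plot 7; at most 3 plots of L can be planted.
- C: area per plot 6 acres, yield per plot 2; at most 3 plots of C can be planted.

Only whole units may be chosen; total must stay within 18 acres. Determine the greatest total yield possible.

23

This is a bounded integer knapsack.
L has the best ratio (7/3); taking only L gives at most 3×7 = 21 (stopped by the supply cap of 3).
Mixing does better — 3×L and 1×C: area 15 ≤ 18, yield 3·7 + 1·2 = 23.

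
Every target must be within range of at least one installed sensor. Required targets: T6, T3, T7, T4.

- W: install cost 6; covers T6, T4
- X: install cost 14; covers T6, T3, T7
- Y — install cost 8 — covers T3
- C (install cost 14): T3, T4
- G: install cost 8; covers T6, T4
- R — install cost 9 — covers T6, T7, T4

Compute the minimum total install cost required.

17

This is a weighted set-cover instance.
Choose Y and R: together they cover T6, T3, T7, T4 — every target.
Total install cost: 8 + 9 = 17.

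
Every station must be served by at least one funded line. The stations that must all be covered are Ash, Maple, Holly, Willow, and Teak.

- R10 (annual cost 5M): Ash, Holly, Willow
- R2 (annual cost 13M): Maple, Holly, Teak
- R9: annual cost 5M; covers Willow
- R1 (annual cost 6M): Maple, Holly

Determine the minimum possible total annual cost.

This is a weighted set-cover instance.
The greedy cost-per-new-station heuristic would pick R10, R1, and R2 for 24, but a cheaper cover exists.
Choose R10 and R2: together they cover Ash, Maple, Holly, Willow, Teak — every station.
Total annual cost: 5 + 13 = 18.
No cover costs less than 18.

18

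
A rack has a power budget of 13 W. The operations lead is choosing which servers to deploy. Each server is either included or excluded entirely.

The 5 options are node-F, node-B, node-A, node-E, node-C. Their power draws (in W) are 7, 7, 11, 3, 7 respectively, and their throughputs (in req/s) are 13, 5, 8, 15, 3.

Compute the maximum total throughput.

28

Take node-F and node-E: power draw 7 + 3 = 10 ≤ 13, throughput 13 + 15 = 28.
No other feasible combination does better.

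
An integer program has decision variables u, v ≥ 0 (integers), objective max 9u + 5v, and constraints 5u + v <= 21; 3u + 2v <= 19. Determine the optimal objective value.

The continuous relaxation peaks at (3.29, 4.57) with value 52.43; rounding to a feasible lattice point costs some objective.
(u,v)=(3,5): 5·3+1·5=20≤21, 3·3+2·5=19≤19, objective 52.
(u,v)=(2,6): 5·2+1·6=16≤21, 3·2+2·6=18≤19, objective 48.
No feasible integer point exceeds 52.

52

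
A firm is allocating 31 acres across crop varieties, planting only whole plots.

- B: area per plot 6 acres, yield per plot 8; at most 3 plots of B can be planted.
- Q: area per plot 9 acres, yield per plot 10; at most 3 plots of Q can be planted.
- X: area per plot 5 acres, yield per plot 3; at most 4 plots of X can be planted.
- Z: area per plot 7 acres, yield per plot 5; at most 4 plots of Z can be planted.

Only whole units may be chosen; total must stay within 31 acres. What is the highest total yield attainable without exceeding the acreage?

This is a bounded integer knapsack.
Take 2×B and 2×Q: area 30 ≤ 31, yield 2·8 + 2·10 = 36.
No other integer combination yields more.

36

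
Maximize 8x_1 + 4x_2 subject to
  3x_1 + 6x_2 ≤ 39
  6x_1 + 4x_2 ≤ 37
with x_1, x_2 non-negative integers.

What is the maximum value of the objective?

48

The continuous relaxation peaks at (6.17, 0) with value 49.33; rounding to a feasible lattice point costs some objective.
(x_1,x_2)=(6,0): 3·6+6·0=18≤39, 6·6+4·0=36≤37, objective 48.
(x_1,x_2)=(5,1): 3·5+6·1=21≤39, 6·5+4·1=34≤37, objective 44.
(x_1,x_2)=(5,0): 3·5+6·0=15≤39, 6·5+4·0=30≤37, objective 40.
No feasible integer point exceeds 48.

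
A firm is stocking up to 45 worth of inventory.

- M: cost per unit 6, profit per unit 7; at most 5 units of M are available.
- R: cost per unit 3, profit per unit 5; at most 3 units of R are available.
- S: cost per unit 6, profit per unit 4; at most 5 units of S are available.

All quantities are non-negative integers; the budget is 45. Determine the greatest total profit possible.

This is a bounded integer knapsack.
Take 5×M, 3×R, and 1×S: cost 45 ≤ 45, profit 5·7 + 3·5 + 1·4 = 54.
R has the best ratio (5/3) and is taken to its limit of 3; remaining capacity is filled optimally with the others.

54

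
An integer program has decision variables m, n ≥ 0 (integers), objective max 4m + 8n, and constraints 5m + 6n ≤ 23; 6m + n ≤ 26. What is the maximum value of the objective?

(m,n)=(1,3): 5·1+6·3=23≤23, 6·1+1·3=9≤26, objective 28.
(m,n)=(0,3): 5·0+6·3=18≤23, 6·0+1·3=3≤26, objective 24.
Maximum is 28 at (m,n)=(1,3).

28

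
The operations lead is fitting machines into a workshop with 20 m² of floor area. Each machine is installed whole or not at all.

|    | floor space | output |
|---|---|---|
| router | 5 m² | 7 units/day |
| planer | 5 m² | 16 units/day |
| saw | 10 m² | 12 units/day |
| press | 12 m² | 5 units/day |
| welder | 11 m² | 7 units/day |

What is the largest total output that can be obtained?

This is a 0-1 knapsack instance.
router + planer + saw: floor space 5 + 5 + 10 = 20 ≤ 20, output 7 + 16 + 12 = 35.
planer + saw: floor space 5 + 10 = 15 ≤ 20, output 16 + 12 = 28.
Best is router, planer, and saw with total output 35.

35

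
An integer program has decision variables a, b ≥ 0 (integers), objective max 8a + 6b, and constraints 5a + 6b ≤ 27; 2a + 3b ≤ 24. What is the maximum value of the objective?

The continuous relaxation peaks at (5.4, 0) with value 43.20; rounding to a feasible lattice point costs some objective.
(a,b)=(5,0): 5·5+6·0=25≤27, 2·5+3·0=10≤24, objective 40.
(a,b)=(4,1): 5·4+6·1=26≤27, 2·4+3·1=11≤24, objective 38.
(a,b)=(4,0): 5·4+6·0=20≤27, 2·4+3·0=8≤24, objective 32.
No feasible integer point exceeds 40.

40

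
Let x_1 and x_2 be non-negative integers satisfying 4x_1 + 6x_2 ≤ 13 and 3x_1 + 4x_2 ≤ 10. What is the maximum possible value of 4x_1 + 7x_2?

14

The continuous relaxation peaks at (0, 2.17) with value 15.17; rounding to a feasible lattice point costs some objective.
(x_1,x_2)=(0,2): 4·0+6·2=12≤13, 3·0+4·2=8≤10, objective 14.
(x_1,x_2)=(1,1): 4·1+6·1=10≤13, 3·1+4·1=7≤10, objective 11.
(x_1,x_2)=(0,1): 4·0+6·1=6≤13, 3·0+4·1=4≤10, objective 7.
No feasible integer point exceeds 14.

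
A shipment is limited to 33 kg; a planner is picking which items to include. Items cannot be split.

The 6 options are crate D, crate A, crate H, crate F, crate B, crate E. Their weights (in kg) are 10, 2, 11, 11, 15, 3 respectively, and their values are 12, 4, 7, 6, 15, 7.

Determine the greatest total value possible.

38

Take crate D, crate A, crate B, and crate E: weight 10 + 2 + 15 + 3 = 30 ≤ 33, value 12 + 4 + 15 + 7 = 38.
No other feasible combination does better.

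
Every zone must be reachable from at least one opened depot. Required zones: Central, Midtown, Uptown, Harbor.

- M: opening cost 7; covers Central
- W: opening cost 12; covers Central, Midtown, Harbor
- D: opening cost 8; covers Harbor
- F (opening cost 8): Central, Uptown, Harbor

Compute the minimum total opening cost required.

20

Choose W and F: together they cover Central, Midtown, Uptown, Harbor — every zone.
Total opening cost: 12 + 8 = 20.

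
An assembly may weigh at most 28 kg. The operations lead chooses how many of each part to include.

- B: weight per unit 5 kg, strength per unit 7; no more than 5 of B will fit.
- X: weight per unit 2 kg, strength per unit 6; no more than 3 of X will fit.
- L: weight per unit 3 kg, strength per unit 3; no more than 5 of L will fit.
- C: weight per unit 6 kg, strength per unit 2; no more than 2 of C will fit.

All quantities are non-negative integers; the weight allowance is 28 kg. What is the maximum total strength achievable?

This is a bounded integer knapsack.
Take 4×B and 3×X: weight 26 ≤ 28, strength 4·7 + 3·6 = 46.
X has the best ratio (6/2) and is taken to its limit of 3; remaining capacity is filled optimally with the others.

46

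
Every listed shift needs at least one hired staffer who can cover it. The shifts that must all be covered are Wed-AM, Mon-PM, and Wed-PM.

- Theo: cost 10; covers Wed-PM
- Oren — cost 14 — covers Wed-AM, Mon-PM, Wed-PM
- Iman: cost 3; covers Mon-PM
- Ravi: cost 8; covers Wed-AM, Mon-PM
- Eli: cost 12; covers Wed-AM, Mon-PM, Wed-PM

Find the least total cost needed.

12

This is an integer covering problem.
The greedy cost-per-new-shift heuristic would pick Iman and Eli for 15, but a cheaper cover exists.
Eli alone covers Wed-AM, Mon-PM, Wed-PM — every shift.
Total cost: 12.
No cover costs less than 12.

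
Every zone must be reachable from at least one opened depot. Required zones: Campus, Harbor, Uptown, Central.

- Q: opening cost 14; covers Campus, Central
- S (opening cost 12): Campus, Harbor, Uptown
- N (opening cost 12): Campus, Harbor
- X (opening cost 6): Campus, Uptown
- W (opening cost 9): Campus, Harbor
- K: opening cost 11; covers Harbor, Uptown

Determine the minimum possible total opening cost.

This is a weighted set-cover instance.
The greedy cost-per-new-zone heuristic would pick X, W, and Q for 29, but a cheaper cover exists.
Choose Q and K: together they cover Campus, Harbor, Uptown, Central — every zone.
Total opening cost: 14 + 11 = 25.
No cover costs less than 25.

25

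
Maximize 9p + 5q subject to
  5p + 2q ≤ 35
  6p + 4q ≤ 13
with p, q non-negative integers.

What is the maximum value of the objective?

18

The continuous relaxation peaks at (2.17, 0) with value 19.50; rounding to a feasible lattice point costs some objective.
(p,q)=(2,0): 5·2+2·0=10≤35, 6·2+4·0=12≤13, objective 18.
(p,q)=(1,1): 5·1+2·1=7≤35, 6·1+4·1=10≤13, objective 14.
(p,q)=(1,0): 5·1+2·0=5≤35, 6·1+4·0=6≤13, objective 9.
No feasible integer point exceeds 18.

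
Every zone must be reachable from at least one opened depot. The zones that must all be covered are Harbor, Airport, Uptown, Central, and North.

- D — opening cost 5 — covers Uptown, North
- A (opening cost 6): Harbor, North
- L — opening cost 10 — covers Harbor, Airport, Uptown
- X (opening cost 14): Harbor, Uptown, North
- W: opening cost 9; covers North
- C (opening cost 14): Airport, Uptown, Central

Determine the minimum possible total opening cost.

The greedy cost-per-new-zone heuristic would pick D, L, and C for 29, but a cheaper cover exists.
Choose A and C: together they cover Harbor, Airport, Uptown, Central, North — every zone.
Total opening cost: 6 + 14 = 20.
No cover costs less than 20.

20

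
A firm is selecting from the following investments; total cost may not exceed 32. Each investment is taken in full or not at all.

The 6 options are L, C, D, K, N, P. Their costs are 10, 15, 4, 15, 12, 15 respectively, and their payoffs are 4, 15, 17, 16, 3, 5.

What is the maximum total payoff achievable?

Allowing fractional choices, the relaxed optimum would be about 46.0, but investments are indivisible.
L + D + K: cost 10 + 4 + 15 = 29 ≤ 32, payoff 4 + 17 + 16 = 37.
L + C + D: cost 10 + 15 + 4 = 29 ≤ 32, payoff 4 + 15 + 17 = 36.
Best is L, D, and K with total payoff 37.

37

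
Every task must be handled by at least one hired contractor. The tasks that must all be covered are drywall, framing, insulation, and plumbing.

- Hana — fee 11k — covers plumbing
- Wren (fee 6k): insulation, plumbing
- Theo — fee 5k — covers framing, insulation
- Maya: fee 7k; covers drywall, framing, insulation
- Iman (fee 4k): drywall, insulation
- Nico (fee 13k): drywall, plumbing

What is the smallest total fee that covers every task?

13

The greedy cost-per-new-task heuristic would pick Iman, Theo, and Wren for 15, but a cheaper cover exists.
Choose Wren and Maya: together they cover drywall, framing, insulation, plumbing — every task.
Total fee: 6 + 7 = 13.
No cover costs less than 13.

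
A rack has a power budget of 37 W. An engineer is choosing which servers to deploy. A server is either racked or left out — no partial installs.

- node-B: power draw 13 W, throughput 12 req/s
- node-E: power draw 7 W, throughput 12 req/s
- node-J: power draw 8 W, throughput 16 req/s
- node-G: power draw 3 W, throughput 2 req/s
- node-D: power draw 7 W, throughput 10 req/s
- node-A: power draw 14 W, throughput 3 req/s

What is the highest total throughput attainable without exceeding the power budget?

50

node-B + node-E + node-J + node-D: power draw 13 + 7 + 8 + 7 = 35 ≤ 37, throughput 12 + 12 + 16 + 10 = 50.
node-B + node-E + node-J + node-G: power draw 13 + 7 + 8 + 3 = 31 ≤ 37, throughput 12 + 12 + 16 + 2 = 42.
Best is node-B, node-E, node-J, and node-D with total throughput 50.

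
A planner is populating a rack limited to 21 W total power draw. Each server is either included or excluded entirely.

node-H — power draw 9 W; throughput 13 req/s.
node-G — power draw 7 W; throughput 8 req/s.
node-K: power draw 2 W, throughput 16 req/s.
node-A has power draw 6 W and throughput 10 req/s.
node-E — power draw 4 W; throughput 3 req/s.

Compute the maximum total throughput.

Allowing fractional choices, the relaxed optimum would be about 43.6, but servers are indivisible.
node-H + node-G + node-K: power draw 9 + 7 + 2 = 18 ≤ 21, throughput 13 + 8 + 16 = 37.
node-H + node-K + node-A: power draw 9 + 2 + 6 = 17 ≤ 21, throughput 13 + 16 + 10 = 39.
node-H + node-K + node-A + node-E: power draw 9 + 2 + 6 + 4 = 21 ≤ 21, throughput 13 + 16 + 10 + 3 = 42.
Best is node-H, node-K, node-A, and node-E with total throughput 42.

42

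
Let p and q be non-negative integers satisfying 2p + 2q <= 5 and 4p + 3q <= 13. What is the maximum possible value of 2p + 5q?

10

Relaxing integrality, the LP optimum is 12.50 at (p,q) = (0, 2.5), which is not an integer point.
(p,q)=(0,2): 2·0+2·2=4≤5, 4·0+3·2=6≤13, objective 10.
(p,q)=(1,1): 2·1+2·1=4≤5, 4·1+3·1=7≤13, objective 7.
(p,q)=(0,1): 2·0+2·1=2≤5, 4·0+3·1=3≤13, objective 5.
No feasible integer point exceeds 10.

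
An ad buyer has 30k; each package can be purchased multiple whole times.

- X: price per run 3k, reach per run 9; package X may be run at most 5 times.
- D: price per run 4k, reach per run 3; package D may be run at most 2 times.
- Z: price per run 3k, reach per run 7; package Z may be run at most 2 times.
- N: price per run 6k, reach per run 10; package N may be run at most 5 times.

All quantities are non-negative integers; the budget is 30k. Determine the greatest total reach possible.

72

Take 5×X, 1×Z, and 2×N: price 30 ≤ 30, reach 5·9 + 1·7 + 2·10 = 72.
X has the best ratio (9/3) and is taken to its limit of 5; remaining capacity is filled optimally with the others.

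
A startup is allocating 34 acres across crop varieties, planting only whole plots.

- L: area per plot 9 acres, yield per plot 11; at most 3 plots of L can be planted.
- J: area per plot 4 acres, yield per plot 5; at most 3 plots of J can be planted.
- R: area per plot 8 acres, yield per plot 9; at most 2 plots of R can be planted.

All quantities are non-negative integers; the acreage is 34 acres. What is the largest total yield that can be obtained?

41

This is a bounded integer knapsack.
Take 2×L, 2×J, and 1×R: area 34 ≤ 34, yield 2·11 + 2·5 + 1·9 = 41.
No other integer combination yields more.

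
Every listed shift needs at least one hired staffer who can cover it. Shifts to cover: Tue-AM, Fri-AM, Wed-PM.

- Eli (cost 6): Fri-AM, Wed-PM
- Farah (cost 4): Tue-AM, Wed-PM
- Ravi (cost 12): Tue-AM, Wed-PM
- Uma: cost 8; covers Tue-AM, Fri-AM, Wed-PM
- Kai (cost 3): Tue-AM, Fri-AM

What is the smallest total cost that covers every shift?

Choose Farah and Kai: together they cover Tue-AM, Fri-AM, Wed-PM — every shift.
Total cost: 4 + 3 = 7.

7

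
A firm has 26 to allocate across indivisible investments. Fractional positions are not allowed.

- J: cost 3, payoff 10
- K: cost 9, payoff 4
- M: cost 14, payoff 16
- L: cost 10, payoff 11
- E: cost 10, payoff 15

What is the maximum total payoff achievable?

36

Allowing fractional choices, the relaxed optimum would be about 39.9, but investments are indivisible.
M + E: cost 14 + 10 = 24 ≤ 26, payoff 16 + 15 = 31.
J + L + E: cost 3 + 10 + 10 = 23 ≤ 26, payoff 10 + 11 + 15 = 36.
Best is J, L, and E with total payoff 36.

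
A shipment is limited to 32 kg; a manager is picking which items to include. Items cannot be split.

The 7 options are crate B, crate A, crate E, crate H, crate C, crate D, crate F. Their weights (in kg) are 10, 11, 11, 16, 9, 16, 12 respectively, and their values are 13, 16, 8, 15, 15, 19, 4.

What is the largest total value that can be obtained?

44

crate B + crate A + crate E: weight 10 + 11 + 11 = 32 ≤ 32, value 13 + 16 + 8 = 37.
crate A + crate E + crate C: weight 11 + 11 + 9 = 31 ≤ 32, value 16 + 8 + 15 = 39.
crate B + crate A + crate C: weight 10 + 11 + 9 = 30 ≤ 32, value 13 + 16 + 15 = 44.
Best is crate B, crate A, and crate C with total value 44.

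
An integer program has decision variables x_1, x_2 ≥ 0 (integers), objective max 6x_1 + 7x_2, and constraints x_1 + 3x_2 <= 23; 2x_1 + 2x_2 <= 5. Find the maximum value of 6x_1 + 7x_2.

(x_1,x_2)=(0,2) is feasible, giving 14.
(x_1,x_2)=(1,1) is feasible, giving 13.
(x_1,x_2)=(0,1) is feasible, giving 7.
No feasible integer point exceeds 14.

14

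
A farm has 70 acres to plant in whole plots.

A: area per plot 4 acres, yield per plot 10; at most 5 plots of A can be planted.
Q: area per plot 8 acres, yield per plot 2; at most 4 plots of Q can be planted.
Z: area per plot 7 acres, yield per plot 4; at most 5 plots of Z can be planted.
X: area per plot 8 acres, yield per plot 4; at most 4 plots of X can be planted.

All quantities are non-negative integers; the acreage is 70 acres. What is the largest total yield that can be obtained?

A has the best ratio (10/4); taking only A gives at most 5×10 = 50 (stopped by the supply cap of 5).
Mixing does better — 5×A, 2×Z, and 4×X: area 66 ≤ 70, yield 5·10 + 2·4 + 4·4 = 74.

74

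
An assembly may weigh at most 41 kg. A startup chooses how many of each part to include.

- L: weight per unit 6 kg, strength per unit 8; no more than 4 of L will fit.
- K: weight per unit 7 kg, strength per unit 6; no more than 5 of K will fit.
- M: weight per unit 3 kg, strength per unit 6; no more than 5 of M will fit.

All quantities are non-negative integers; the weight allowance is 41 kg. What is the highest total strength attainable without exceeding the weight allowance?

62

Take 4×L and 5×M: weight 39 ≤ 41, strength 4·8 + 5·6 = 62.
M has the best ratio (6/3) and is taken to its limit of 5; remaining capacity is filled optimally with the others.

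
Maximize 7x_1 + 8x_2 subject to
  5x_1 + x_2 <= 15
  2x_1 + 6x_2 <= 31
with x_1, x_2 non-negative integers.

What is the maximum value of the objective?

46

(x_1,x_2)=(2,4) is feasible, giving 46.
(x_1,x_2)=(1,4) is feasible, giving 39.
(x_1,x_2)=(2,3) is feasible, giving 38.
The best lattice point is (2,4), giving 46.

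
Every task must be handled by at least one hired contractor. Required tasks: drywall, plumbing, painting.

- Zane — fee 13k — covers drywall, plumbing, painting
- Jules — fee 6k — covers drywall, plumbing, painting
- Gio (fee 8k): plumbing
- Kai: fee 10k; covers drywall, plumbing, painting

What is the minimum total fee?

6

Jules alone covers drywall, plumbing, painting — every task.
Total fee: 6.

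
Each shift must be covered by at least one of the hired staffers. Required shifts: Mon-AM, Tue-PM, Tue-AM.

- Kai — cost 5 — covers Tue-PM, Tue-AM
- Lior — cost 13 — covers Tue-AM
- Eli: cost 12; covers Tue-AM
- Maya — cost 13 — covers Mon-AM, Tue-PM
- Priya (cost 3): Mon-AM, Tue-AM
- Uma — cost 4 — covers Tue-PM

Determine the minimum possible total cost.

7

Choose Priya and Uma: together they cover Mon-AM, Tue-PM, Tue-AM — every shift.
Total cost: 3 + 4 = 7.
No cover costs less than 7.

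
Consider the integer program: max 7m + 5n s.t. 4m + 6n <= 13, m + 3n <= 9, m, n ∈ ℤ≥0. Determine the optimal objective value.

21

The continuous relaxation peaks at (3.25, 0) with value 22.75; rounding to a feasible lattice point costs some objective.
(m,n)=(3,0): 4·3+6·0=12≤13, 1·3+3·0=3≤9, objective 21.
(m,n)=(2,0): 4·2+6·0=8≤13, 1·2+3·0=2≤9, objective 14.
No feasible integer point exceeds 21.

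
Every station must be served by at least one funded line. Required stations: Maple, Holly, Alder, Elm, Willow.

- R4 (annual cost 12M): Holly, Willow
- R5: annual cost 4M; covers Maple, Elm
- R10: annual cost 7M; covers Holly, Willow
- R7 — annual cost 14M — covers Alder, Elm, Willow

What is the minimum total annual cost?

Choose R5, R10, and R7: together they cover Maple, Holly, Alder, Elm, Willow — every station.
Total annual cost: 4 + 7 + 14 = 25.
No cover costs less than 25.

25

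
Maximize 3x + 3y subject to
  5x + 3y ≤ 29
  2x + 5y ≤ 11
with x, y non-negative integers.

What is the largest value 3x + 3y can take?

15

Relaxing integrality, the LP optimum is 16.50 at (x,y) = (5.5, 0), which is not an integer point.
(x,y)=(5,0): 5·5+3·0=25≤29, 2·5+5·0=10≤11, objective 15.
(x,y)=(4,0): 5·4+3·0=20≤29, 2·4+5·0=8≤11, objective 12.
Maximum is 15 at (x,y)=(5,0).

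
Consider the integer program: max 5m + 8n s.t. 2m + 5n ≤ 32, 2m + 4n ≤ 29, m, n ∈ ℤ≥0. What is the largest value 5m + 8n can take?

70

(m,n)=(14,0): 2·14+5·0=28≤32, 2·14+4·0=28≤29, objective 70.
(m,n)=(13,0): 2·13+5·0=26≤32, 2·13+4·0=26≤29, objective 65.
The best lattice point is (14,0), giving 70.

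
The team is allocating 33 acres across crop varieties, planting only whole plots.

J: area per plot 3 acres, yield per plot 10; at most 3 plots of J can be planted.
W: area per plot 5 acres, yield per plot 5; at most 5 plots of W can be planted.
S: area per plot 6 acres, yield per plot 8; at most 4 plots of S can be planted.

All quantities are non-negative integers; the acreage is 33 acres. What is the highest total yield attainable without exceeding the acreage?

62

J has the best ratio (10/3); taking only J gives at most 3×10 = 30 (stopped by the supply cap of 3).
Mixing does better — 3×J and 4×S: area 33 ≤ 33, yield 3·10 + 4·8 = 62.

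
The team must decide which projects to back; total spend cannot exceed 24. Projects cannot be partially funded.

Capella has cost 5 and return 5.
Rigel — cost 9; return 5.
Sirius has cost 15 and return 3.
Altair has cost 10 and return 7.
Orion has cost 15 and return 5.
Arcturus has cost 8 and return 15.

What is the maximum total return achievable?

Take Capella, Altair, and Arcturus: cost 5 + 10 + 8 = 23 ≤ 24, return 5 + 7 + 15 = 27.
No other feasible combination does better.

27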